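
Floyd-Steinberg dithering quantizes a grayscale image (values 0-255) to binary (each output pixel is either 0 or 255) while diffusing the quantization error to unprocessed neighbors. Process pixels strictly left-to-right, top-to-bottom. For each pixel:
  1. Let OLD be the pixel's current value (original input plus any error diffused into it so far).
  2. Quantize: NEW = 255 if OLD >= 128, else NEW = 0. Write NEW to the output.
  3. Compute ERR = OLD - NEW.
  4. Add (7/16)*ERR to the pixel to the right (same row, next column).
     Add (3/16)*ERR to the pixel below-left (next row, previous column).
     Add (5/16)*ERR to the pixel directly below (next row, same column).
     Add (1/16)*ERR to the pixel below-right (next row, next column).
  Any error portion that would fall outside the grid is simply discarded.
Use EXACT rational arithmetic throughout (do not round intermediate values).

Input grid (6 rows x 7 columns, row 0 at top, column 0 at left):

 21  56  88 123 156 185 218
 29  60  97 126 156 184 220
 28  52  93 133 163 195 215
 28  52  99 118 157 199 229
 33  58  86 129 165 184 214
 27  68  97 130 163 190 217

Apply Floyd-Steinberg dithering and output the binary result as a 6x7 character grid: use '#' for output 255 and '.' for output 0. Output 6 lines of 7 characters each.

(0,0): OLD=21 → NEW=0, ERR=21
(0,1): OLD=1043/16 → NEW=0, ERR=1043/16
(0,2): OLD=29829/256 → NEW=0, ERR=29829/256
(0,3): OLD=712611/4096 → NEW=255, ERR=-331869/4096
(0,4): OLD=7900533/65536 → NEW=0, ERR=7900533/65536
(0,5): OLD=249290291/1048576 → NEW=255, ERR=-18096589/1048576
(0,6): OLD=3530756965/16777216 → NEW=255, ERR=-747433115/16777216
(1,0): OLD=12233/256 → NEW=0, ERR=12233/256
(1,1): OLD=254847/2048 → NEW=0, ERR=254847/2048
(1,2): OLD=11582571/65536 → NEW=255, ERR=-5129109/65536
(1,3): OLD=25251279/262144 → NEW=0, ERR=25251279/262144
(1,4): OLD=3817075917/16777216 → NEW=255, ERR=-461114163/16777216
(1,5): OLD=22248417373/134217728 → NEW=255, ERR=-11977103267/134217728
(1,6): OLD=356392991699/2147483648 → NEW=255, ERR=-191215338541/2147483648
(2,0): OLD=2171365/32768 → NEW=0, ERR=2171365/32768
(2,1): OLD=113444903/1048576 → NEW=0, ERR=113444903/1048576
(2,2): OLD=2377563701/16777216 → NEW=255, ERR=-1900626379/16777216
(2,3): OLD=13890772941/134217728 → NEW=0, ERR=13890772941/134217728
(2,4): OLD=202914011869/1073741824 → NEW=255, ERR=-70890153251/1073741824
(2,5): OLD=4116849946399/34359738368 → NEW=0, ERR=4116849946399/34359738368
(2,6): OLD=128652084091081/549755813888 → NEW=255, ERR=-11535648450359/549755813888
(3,0): OLD=1157515157/16777216 → NEW=0, ERR=1157515157/16777216
(3,1): OLD=13273350897/134217728 → NEW=0, ERR=13273350897/134217728
(3,2): OLD=142841274339/1073741824 → NEW=255, ERR=-130962890781/1073741824
(3,3): OLD=332951174469/4294967296 → NEW=0, ERR=332951174469/4294967296
(3,4): OLD=109521091742613/549755813888 → NEW=255, ERR=-30666640798827/549755813888
(3,5): OLD=897100658861967/4398046511104 → NEW=255, ERR=-224401201469553/4398046511104
(3,6): OLD=14609164861522897/70368744177664 → NEW=255, ERR=-3334864903781423/70368744177664
(4,0): OLD=156987619355/2147483648 → NEW=0, ERR=156987619355/2147483648
(4,1): OLD=3516030827999/34359738368 → NEW=0, ERR=3516030827999/34359738368
(4,2): OLD=62325959282289/549755813888 → NEW=0, ERR=62325959282289/549755813888
(4,3): OLD=812506772012331/4398046511104 → NEW=255, ERR=-308995088319189/4398046511104
(4,4): OLD=3944474968687377/35184372088832 → NEW=0, ERR=3944474968687377/35184372088832
(4,5): OLD=230506211569507729/1125899906842624 → NEW=255, ERR=-56598264675361391/1125899906842624
(4,6): OLD=3134657528422895431/18014398509481984 → NEW=255, ERR=-1459014091495010489/18014398509481984
(5,0): OLD=37950509007373/549755813888 → NEW=0, ERR=37950509007373/549755813888
(5,1): OLD=686118531601711/4398046511104 → NEW=255, ERR=-435383328729809/4398046511104
(5,2): OLD=2897094968221305/35184372088832 → NEW=0, ERR=2897094968221305/35184372088832
(5,3): OLD=48462820744840381/281474976710656 → NEW=255, ERR=-23313298316376899/281474976710656
(5,4): OLD=2665793062541193983/18014398509481984 → NEW=255, ERR=-1927878557376711937/18014398509481984
(5,5): OLD=17191644651321121039/144115188075855872 → NEW=0, ERR=17191644651321121039/144115188075855872
(5,6): OLD=555104304020372757249/2305843009213693952 → NEW=255, ERR=-32885663329119200511/2305843009213693952
Row 0: ...#.##
Row 1: ..#.###
Row 2: ..#.#.#
Row 3: ..#.###
Row 4: ...#.##
Row 5: .#.##.#

Answer: ...#.##
..#.###
..#.#.#
..#.###
...#.##
.#.##.#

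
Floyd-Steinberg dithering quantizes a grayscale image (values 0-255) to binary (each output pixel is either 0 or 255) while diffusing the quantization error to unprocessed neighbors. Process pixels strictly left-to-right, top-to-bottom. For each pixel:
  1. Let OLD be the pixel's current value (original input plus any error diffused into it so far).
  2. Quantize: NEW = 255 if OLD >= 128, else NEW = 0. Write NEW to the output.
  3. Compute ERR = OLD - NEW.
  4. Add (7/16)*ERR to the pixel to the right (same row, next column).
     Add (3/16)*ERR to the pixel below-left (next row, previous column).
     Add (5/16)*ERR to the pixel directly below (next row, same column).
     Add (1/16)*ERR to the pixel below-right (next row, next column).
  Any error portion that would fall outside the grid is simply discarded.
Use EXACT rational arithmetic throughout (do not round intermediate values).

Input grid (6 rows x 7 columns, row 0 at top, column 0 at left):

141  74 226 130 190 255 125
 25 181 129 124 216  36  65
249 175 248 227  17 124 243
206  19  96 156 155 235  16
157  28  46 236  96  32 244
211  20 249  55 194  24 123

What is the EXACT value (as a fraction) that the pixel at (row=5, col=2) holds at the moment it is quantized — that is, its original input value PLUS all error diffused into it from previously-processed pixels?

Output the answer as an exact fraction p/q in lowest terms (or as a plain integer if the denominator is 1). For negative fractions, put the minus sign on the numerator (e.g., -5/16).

(0,0): OLD=141 → NEW=255, ERR=-114
(0,1): OLD=193/8 → NEW=0, ERR=193/8
(0,2): OLD=30279/128 → NEW=255, ERR=-2361/128
(0,3): OLD=249713/2048 → NEW=0, ERR=249713/2048
(0,4): OLD=7973911/32768 → NEW=255, ERR=-381929/32768
(0,5): OLD=131019937/524288 → NEW=255, ERR=-2673503/524288
(0,6): OLD=1029861479/8388608 → NEW=0, ERR=1029861479/8388608
(1,0): OLD=-781/128 → NEW=0, ERR=-781/128
(1,1): OLD=179493/1024 → NEW=255, ERR=-81627/1024
(1,2): OLD=3693961/32768 → NEW=0, ERR=3693961/32768
(1,3): OLD=27274069/131072 → NEW=255, ERR=-6149291/131072
(1,4): OLD=1665110879/8388608 → NEW=255, ERR=-473984161/8388608
(1,5): OLD=2145939727/67108864 → NEW=0, ERR=2145939727/67108864
(1,6): OLD=125667047425/1073741824 → NEW=0, ERR=125667047425/1073741824
(2,0): OLD=3803495/16384 → NEW=255, ERR=-374425/16384
(2,1): OLD=84330077/524288 → NEW=255, ERR=-49363363/524288
(2,2): OLD=1914763607/8388608 → NEW=255, ERR=-224331433/8388608
(2,3): OLD=13226516319/67108864 → NEW=255, ERR=-3886244001/67108864
(2,4): OLD=-12310040625/536870912 → NEW=0, ERR=-12310040625/536870912
(2,5): OLD=2445969557893/17179869184 → NEW=255, ERR=-1934897084027/17179869184
(2,6): OLD=63853776163315/274877906944 → NEW=255, ERR=-6240090107405/274877906944
(3,0): OLD=1520055159/8388608 → NEW=255, ERR=-619039881/8388608
(3,1): OLD=-3298455637/67108864 → NEW=0, ERR=-3298455637/67108864
(3,2): OLD=26519762929/536870912 → NEW=0, ERR=26519762929/536870912
(3,3): OLD=329732760807/2147483648 → NEW=255, ERR=-217875569433/2147483648
(3,4): OLD=21635867471735/274877906944 → NEW=0, ERR=21635867471735/274877906944
(3,5): OLD=502588612283605/2199023255552 → NEW=255, ERR=-58162317882155/2199023255552
(3,6): OLD=-341456702805429/35184372088832 → NEW=0, ERR=-341456702805429/35184372088832
(4,0): OLD=133920504217/1073741824 → NEW=0, ERR=133920504217/1073741824
(4,1): OLD=1234484888517/17179869184 → NEW=0, ERR=1234484888517/17179869184
(4,2): OLD=19455521698219/274877906944 → NEW=0, ERR=19455521698219/274877906944
(4,3): OLD=556586492552905/2199023255552 → NEW=255, ERR=-4164437612855/2199023255552
(4,4): OLD=1908195909680715/17592186044416 → NEW=0, ERR=1908195909680715/17592186044416
(4,5): OLD=41821176742405387/562949953421312 → NEW=0, ERR=41821176742405387/562949953421312
(4,6): OLD=2448298765751373757/9007199254740992 → NEW=255, ERR=151462955792420797/9007199254740992
(5,0): OLD=72416333368095/274877906944 → NEW=255, ERR=2322467097375/274877906944
(5,1): OLD=147813602579637/2199023255552 → NEW=0, ERR=147813602579637/2199023255552
(5,2): OLD=5359672744498499/17592186044416 → NEW=255, ERR=873665303172419/17592186044416
Target (5,2): original=249, with diffused error = 5359672744498499/17592186044416

Answer: 5359672744498499/17592186044416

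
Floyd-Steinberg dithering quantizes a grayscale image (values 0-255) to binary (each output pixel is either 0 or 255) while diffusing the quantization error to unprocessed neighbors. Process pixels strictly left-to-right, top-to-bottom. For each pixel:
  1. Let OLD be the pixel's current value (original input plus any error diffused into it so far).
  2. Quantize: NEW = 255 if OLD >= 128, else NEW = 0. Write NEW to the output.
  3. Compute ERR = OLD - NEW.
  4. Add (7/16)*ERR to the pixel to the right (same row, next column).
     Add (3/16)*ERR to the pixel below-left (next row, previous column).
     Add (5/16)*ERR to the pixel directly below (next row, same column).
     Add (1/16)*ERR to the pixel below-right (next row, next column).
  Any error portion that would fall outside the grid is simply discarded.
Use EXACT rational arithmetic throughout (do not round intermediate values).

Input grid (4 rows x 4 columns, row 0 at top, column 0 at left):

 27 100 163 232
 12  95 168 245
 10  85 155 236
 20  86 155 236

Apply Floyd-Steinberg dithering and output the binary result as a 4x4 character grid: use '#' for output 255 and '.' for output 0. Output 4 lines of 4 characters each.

Answer: ..##
.#.#
..##
..##

Derivation:
(0,0): OLD=27 → NEW=0, ERR=27
(0,1): OLD=1789/16 → NEW=0, ERR=1789/16
(0,2): OLD=54251/256 → NEW=255, ERR=-11029/256
(0,3): OLD=873069/4096 → NEW=255, ERR=-171411/4096
(1,0): OLD=10599/256 → NEW=0, ERR=10599/256
(1,1): OLD=290129/2048 → NEW=255, ERR=-232111/2048
(1,2): OLD=6821925/65536 → NEW=0, ERR=6821925/65536
(1,3): OLD=288118291/1048576 → NEW=255, ERR=20731411/1048576
(2,0): OLD=55307/32768 → NEW=0, ERR=55307/32768
(2,1): OLD=75944617/1048576 → NEW=0, ERR=75944617/1048576
(2,2): OLD=452648525/2097152 → NEW=255, ERR=-82125235/2097152
(2,3): OLD=7769585017/33554432 → NEW=255, ERR=-786795143/33554432
(3,0): OLD=572227291/16777216 → NEW=0, ERR=572227291/16777216
(3,1): OLD=31223921157/268435456 → NEW=0, ERR=31223921157/268435456
(3,2): OLD=832285967099/4294967296 → NEW=255, ERR=-262930693381/4294967296
(3,3): OLD=13705540283229/68719476736 → NEW=255, ERR=-3817926284451/68719476736
Row 0: ..##
Row 1: .#.#
Row 2: ..##
Row 3: ..##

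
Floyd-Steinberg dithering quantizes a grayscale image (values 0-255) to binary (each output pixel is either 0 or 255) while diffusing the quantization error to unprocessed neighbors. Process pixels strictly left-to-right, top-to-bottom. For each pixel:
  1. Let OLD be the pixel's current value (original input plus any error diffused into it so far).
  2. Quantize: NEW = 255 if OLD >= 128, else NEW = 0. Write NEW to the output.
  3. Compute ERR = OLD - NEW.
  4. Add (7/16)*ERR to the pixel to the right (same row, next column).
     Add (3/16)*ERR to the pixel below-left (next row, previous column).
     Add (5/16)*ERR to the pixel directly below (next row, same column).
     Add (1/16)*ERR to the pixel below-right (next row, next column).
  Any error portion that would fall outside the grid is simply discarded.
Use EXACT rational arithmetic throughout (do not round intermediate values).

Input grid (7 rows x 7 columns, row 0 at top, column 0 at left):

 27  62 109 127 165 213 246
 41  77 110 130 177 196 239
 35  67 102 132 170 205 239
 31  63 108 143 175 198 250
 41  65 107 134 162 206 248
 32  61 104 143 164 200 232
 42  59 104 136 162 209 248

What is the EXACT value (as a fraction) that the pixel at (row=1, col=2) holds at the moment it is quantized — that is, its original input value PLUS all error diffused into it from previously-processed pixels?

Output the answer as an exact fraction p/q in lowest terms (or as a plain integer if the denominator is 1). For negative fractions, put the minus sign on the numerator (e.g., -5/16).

Answer: 9231813/65536

Derivation:
(0,0): OLD=27 → NEW=0, ERR=27
(0,1): OLD=1181/16 → NEW=0, ERR=1181/16
(0,2): OLD=36171/256 → NEW=255, ERR=-29109/256
(0,3): OLD=316429/4096 → NEW=0, ERR=316429/4096
(0,4): OLD=13028443/65536 → NEW=255, ERR=-3683237/65536
(0,5): OLD=197564029/1048576 → NEW=255, ERR=-69822851/1048576
(0,6): OLD=3638435179/16777216 → NEW=255, ERR=-639754901/16777216
(1,0): OLD=16199/256 → NEW=0, ERR=16199/256
(1,1): OLD=221425/2048 → NEW=0, ERR=221425/2048
(1,2): OLD=9231813/65536 → NEW=255, ERR=-7479867/65536
Target (1,2): original=110, with diffused error = 9231813/65536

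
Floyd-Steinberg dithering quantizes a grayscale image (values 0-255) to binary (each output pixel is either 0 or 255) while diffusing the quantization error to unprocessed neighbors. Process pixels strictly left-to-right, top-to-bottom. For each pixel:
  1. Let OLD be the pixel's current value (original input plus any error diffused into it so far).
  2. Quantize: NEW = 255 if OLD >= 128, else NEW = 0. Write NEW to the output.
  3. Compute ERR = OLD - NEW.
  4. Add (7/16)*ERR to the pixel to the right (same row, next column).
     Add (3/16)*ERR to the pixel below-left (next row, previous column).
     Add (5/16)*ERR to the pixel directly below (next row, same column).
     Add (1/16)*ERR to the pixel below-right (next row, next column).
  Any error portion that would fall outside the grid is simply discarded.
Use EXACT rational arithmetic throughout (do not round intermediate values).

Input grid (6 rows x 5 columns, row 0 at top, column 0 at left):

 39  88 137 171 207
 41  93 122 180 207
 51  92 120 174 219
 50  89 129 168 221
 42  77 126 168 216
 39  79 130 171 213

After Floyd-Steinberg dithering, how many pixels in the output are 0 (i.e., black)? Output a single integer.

(0,0): OLD=39 → NEW=0, ERR=39
(0,1): OLD=1681/16 → NEW=0, ERR=1681/16
(0,2): OLD=46839/256 → NEW=255, ERR=-18441/256
(0,3): OLD=571329/4096 → NEW=255, ERR=-473151/4096
(0,4): OLD=10253895/65536 → NEW=255, ERR=-6457785/65536
(1,0): OLD=18659/256 → NEW=0, ERR=18659/256
(1,1): OLD=300341/2048 → NEW=255, ERR=-221899/2048
(1,2): OLD=2424409/65536 → NEW=0, ERR=2424409/65536
(1,3): OLD=35942053/262144 → NEW=255, ERR=-30904667/262144
(1,4): OLD=492450895/4194304 → NEW=0, ERR=492450895/4194304
(2,0): OLD=1751831/32768 → NEW=0, ERR=1751831/32768
(2,1): OLD=97540717/1048576 → NEW=0, ERR=97540717/1048576
(2,2): OLD=2405535367/16777216 → NEW=255, ERR=-1872654713/16777216
(2,3): OLD=30239752357/268435456 → NEW=0, ERR=30239752357/268435456
(2,4): OLD=1278214011715/4294967296 → NEW=255, ERR=182997351235/4294967296
(3,0): OLD=1411775911/16777216 → NEW=0, ERR=1411775911/16777216
(3,1): OLD=18427708827/134217728 → NEW=255, ERR=-15797811813/134217728
(3,2): OLD=298758719385/4294967296 → NEW=0, ERR=298758719385/4294967296
(3,3): OLD=2015619470385/8589934592 → NEW=255, ERR=-174813850575/8589934592
(3,4): OLD=31947957351061/137438953472 → NEW=255, ERR=-3098975784299/137438953472
(4,0): OLD=99271914217/2147483648 → NEW=0, ERR=99271914217/2147483648
(4,1): OLD=5411247409001/68719476736 → NEW=0, ERR=5411247409001/68719476736
(4,2): OLD=188033882451527/1099511627776 → NEW=255, ERR=-92341582631353/1099511627776
(4,3): OLD=2199322126013801/17592186044416 → NEW=0, ERR=2199322126013801/17592186044416
(4,4): OLD=73852486583669343/281474976710656 → NEW=255, ERR=2076367522452063/281474976710656
(5,0): OLD=74998201984987/1099511627776 → NEW=0, ERR=74998201984987/1099511627776
(5,1): OLD=1060736188154449/8796093022208 → NEW=0, ERR=1060736188154449/8796093022208
(5,2): OLD=52037972710784985/281474976710656 → NEW=255, ERR=-19738146350432295/281474976710656
(5,3): OLD=197620984830540663/1125899906842624 → NEW=255, ERR=-89483491414328457/1125899906842624
(5,4): OLD=3392966409133287917/18014398509481984 → NEW=255, ERR=-1200705210784618003/18014398509481984
Output grid:
  Row 0: ..###  (2 black, running=2)
  Row 1: .#.#.  (3 black, running=5)
  Row 2: ..#.#  (3 black, running=8)
  Row 3: .#.##  (2 black, running=10)
  Row 4: ..#.#  (3 black, running=13)
  Row 5: ..###  (2 black, running=15)

Answer: 15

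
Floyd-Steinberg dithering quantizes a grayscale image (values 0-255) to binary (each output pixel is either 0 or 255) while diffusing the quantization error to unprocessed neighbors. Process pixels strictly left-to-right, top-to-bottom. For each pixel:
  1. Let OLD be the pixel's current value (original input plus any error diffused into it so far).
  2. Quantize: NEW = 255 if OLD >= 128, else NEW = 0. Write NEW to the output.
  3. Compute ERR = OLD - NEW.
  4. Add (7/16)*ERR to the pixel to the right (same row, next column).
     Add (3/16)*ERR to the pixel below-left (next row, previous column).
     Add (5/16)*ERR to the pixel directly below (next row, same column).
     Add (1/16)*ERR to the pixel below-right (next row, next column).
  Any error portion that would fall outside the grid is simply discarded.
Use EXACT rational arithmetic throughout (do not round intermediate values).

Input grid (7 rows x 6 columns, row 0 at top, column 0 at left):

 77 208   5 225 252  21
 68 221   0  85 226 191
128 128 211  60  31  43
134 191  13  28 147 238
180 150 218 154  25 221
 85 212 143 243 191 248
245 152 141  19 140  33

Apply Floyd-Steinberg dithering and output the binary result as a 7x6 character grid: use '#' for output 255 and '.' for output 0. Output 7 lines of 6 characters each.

(0,0): OLD=77 → NEW=0, ERR=77
(0,1): OLD=3867/16 → NEW=255, ERR=-213/16
(0,2): OLD=-211/256 → NEW=0, ERR=-211/256
(0,3): OLD=920123/4096 → NEW=255, ERR=-124357/4096
(0,4): OLD=15644573/65536 → NEW=255, ERR=-1067107/65536
(0,5): OLD=14550347/1048576 → NEW=0, ERR=14550347/1048576
(1,0): OLD=22929/256 → NEW=0, ERR=22929/256
(1,1): OLD=533879/2048 → NEW=255, ERR=11639/2048
(1,2): OLD=-281533/65536 → NEW=0, ERR=-281533/65536
(1,3): OLD=18488583/262144 → NEW=0, ERR=18488583/262144
(1,4): OLD=4235778229/16777216 → NEW=255, ERR=-42411851/16777216
(1,5): OLD=51865137507/268435456 → NEW=255, ERR=-16585903773/268435456
(2,0): OLD=5146381/32768 → NEW=255, ERR=-3209459/32768
(2,1): OLD=96172767/1048576 → NEW=0, ERR=96172767/1048576
(2,2): OLD=4418501469/16777216 → NEW=255, ERR=140311389/16777216
(2,3): OLD=11402672821/134217728 → NEW=0, ERR=11402672821/134217728
(2,4): OLD=258563055263/4294967296 → NEW=0, ERR=258563055263/4294967296
(2,5): OLD=3427149150793/68719476736 → NEW=0, ERR=3427149150793/68719476736
(3,0): OLD=2023151805/16777216 → NEW=0, ERR=2023151805/16777216
(3,1): OLD=35952373625/134217728 → NEW=255, ERR=1726852985/134217728
(3,2): OLD=46067923259/1073741824 → NEW=0, ERR=46067923259/1073741824
(3,3): OLD=5850083732593/68719476736 → NEW=0, ERR=5850083732593/68719476736
(3,4): OLD=119691727884497/549755813888 → NEW=255, ERR=-20496004656943/549755813888
(3,5): OLD=2120180143792287/8796093022208 → NEW=255, ERR=-122823576870753/8796093022208
(4,0): OLD=472653687795/2147483648 → NEW=255, ERR=-74954642445/2147483648
(4,1): OLD=5302797467479/34359738368 → NEW=255, ERR=-3458935816361/34359738368
(4,2): OLD=224444568795093/1099511627776 → NEW=255, ERR=-55930896287787/1099511627776
(4,3): OLD=2709884600908553/17592186044416 → NEW=255, ERR=-1776122840417527/17592186044416
(4,4): OLD=-7914666235947879/281474976710656 → NEW=0, ERR=-7914666235947879/281474976710656
(4,5): OLD=909747127313569167/4503599627370496 → NEW=255, ERR=-238670777665907313/4503599627370496
(5,0): OLD=30356065335797/549755813888 → NEW=0, ERR=30356065335797/549755813888
(5,1): OLD=3394929159704389/17592186044416 → NEW=255, ERR=-1091078281621691/17592186044416
(5,2): OLD=10519779168009799/140737488355328 → NEW=0, ERR=10519779168009799/140737488355328
(5,3): OLD=1061499482412248445/4503599627370496 → NEW=255, ERR=-86918422567228035/4503599627370496
(5,4): OLD=1418837303031650045/9007199254740992 → NEW=255, ERR=-877998506927302915/9007199254740992
(5,5): OLD=26954599998111730593/144115188075855872 → NEW=255, ERR=-9794772961231516767/144115188075855872
(6,0): OLD=70545104902973167/281474976710656 → NEW=255, ERR=-1231014158244113/281474976710656
(6,1): OLD=667304762182858179/4503599627370496 → NEW=255, ERR=-481113142796618301/4503599627370496
(6,2): OLD=1983855529714060427/18014398509481984 → NEW=0, ERR=1983855529714060427/18014398509481984
(6,3): OLD=13703538095477822207/288230376151711744 → NEW=0, ERR=13703538095477822207/288230376151711744
(6,4): OLD=536749631328118900767/4611686018427387904 → NEW=0, ERR=536749631328118900767/4611686018427387904
(6,5): OLD=4175518727682671343481/73786976294838206464 → NEW=0, ERR=4175518727682671343481/73786976294838206464
Row 0: .#.##.
Row 1: .#..##
Row 2: #.#...
Row 3: .#..##
Row 4: ####.#
Row 5: .#.###
Row 6: ##....

Answer: .#.##.
.#..##
#.#...
.#..##
####.#
.#.###
##....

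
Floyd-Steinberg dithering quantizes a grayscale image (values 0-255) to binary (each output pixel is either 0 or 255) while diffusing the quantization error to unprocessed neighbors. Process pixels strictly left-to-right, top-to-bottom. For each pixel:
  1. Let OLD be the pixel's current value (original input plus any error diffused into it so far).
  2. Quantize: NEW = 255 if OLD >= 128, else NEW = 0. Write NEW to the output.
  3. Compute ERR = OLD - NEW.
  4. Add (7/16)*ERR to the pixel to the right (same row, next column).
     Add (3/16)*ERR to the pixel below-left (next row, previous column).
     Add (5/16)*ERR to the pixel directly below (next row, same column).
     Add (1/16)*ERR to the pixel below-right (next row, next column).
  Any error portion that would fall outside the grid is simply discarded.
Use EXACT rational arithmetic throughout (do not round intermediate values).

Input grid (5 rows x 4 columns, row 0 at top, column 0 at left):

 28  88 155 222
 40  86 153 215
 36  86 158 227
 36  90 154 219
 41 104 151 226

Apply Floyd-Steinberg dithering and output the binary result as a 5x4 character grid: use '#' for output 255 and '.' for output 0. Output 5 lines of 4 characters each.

(0,0): OLD=28 → NEW=0, ERR=28
(0,1): OLD=401/4 → NEW=0, ERR=401/4
(0,2): OLD=12727/64 → NEW=255, ERR=-3593/64
(0,3): OLD=202177/1024 → NEW=255, ERR=-58943/1024
(1,0): OLD=4323/64 → NEW=0, ERR=4323/64
(1,1): OLD=70709/512 → NEW=255, ERR=-59851/512
(1,2): OLD=1307225/16384 → NEW=0, ERR=1307225/16384
(1,3): OLD=59876287/262144 → NEW=255, ERR=-6970433/262144
(2,0): OLD=288279/8192 → NEW=0, ERR=288279/8192
(2,1): OLD=22032493/262144 → NEW=0, ERR=22032493/262144
(2,2): OLD=108743809/524288 → NEW=255, ERR=-24949631/524288
(2,3): OLD=1701693469/8388608 → NEW=255, ERR=-437401571/8388608
(3,0): OLD=263217063/4194304 → NEW=0, ERR=263217063/4194304
(3,1): OLD=9193724345/67108864 → NEW=255, ERR=-7919035975/67108864
(3,2): OLD=89097905735/1073741824 → NEW=0, ERR=89097905735/1073741824
(3,3): OLD=4055042841713/17179869184 → NEW=255, ERR=-325823800207/17179869184
(4,0): OLD=41323671899/1073741824 → NEW=0, ERR=41323671899/1073741824
(4,1): OLD=888563252881/8589934592 → NEW=0, ERR=888563252881/8589934592
(4,2): OLD=58069537337457/274877906944 → NEW=255, ERR=-12024328933263/274877906944
(4,3): OLD=906531368828263/4398046511104 → NEW=255, ERR=-214970491503257/4398046511104
Row 0: ..##
Row 1: .#.#
Row 2: ..##
Row 3: .#.#
Row 4: ..##

Answer: ..##
.#.#
..##
.#.#
..##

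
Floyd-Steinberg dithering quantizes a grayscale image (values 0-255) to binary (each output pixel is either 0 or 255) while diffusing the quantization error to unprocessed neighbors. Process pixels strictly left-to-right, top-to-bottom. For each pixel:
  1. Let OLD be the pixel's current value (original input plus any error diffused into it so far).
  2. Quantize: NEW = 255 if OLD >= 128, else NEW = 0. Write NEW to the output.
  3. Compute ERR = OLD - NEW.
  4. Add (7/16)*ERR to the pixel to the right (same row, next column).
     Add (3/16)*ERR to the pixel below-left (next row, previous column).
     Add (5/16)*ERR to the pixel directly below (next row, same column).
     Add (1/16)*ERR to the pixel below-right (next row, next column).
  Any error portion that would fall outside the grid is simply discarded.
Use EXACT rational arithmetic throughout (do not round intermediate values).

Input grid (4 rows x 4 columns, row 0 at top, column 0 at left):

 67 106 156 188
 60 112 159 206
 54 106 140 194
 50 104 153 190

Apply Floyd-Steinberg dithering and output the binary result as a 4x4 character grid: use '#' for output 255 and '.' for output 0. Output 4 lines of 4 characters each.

Answer: .#.#
..##
.#.#
.#.#

Derivation:
(0,0): OLD=67 → NEW=0, ERR=67
(0,1): OLD=2165/16 → NEW=255, ERR=-1915/16
(0,2): OLD=26531/256 → NEW=0, ERR=26531/256
(0,3): OLD=955765/4096 → NEW=255, ERR=-88715/4096
(1,0): OLD=14975/256 → NEW=0, ERR=14975/256
(1,1): OLD=253561/2048 → NEW=0, ERR=253561/2048
(1,2): OLD=15336173/65536 → NEW=255, ERR=-1375507/65536
(1,3): OLD=206072843/1048576 → NEW=255, ERR=-61314037/1048576
(2,0): OLD=3129155/32768 → NEW=0, ERR=3129155/32768
(2,1): OLD=195234065/1048576 → NEW=255, ERR=-72152815/1048576
(2,2): OLD=209947637/2097152 → NEW=0, ERR=209947637/2097152
(2,3): OLD=7322036673/33554432 → NEW=255, ERR=-1234343487/33554432
(3,0): OLD=1123067155/16777216 → NEW=0, ERR=1123067155/16777216
(3,1): OLD=36647402957/268435456 → NEW=255, ERR=-31803638323/268435456
(3,2): OLD=520775651379/4294967296 → NEW=0, ERR=520775651379/4294967296
(3,3): OLD=16342123068389/68719476736 → NEW=255, ERR=-1181343499291/68719476736
Row 0: .#.#
Row 1: ..##
Row 2: .#.#
Row 3: .#.#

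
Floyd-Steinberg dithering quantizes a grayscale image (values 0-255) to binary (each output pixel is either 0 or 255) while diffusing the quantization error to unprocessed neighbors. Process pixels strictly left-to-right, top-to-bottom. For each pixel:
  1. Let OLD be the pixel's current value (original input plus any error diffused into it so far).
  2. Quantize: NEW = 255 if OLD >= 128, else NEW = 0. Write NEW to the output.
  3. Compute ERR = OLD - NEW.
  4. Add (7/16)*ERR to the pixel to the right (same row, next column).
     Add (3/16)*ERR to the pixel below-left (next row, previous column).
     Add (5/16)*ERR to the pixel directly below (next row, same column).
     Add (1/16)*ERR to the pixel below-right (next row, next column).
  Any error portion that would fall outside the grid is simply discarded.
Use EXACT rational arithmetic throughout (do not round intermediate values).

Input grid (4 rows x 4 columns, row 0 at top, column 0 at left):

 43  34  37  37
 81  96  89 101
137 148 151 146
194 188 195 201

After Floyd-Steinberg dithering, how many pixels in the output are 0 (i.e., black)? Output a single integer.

(0,0): OLD=43 → NEW=0, ERR=43
(0,1): OLD=845/16 → NEW=0, ERR=845/16
(0,2): OLD=15387/256 → NEW=0, ERR=15387/256
(0,3): OLD=259261/4096 → NEW=0, ERR=259261/4096
(1,0): OLD=26711/256 → NEW=0, ERR=26711/256
(1,1): OLD=352481/2048 → NEW=255, ERR=-169759/2048
(1,2): OLD=5681141/65536 → NEW=0, ERR=5681141/65536
(1,3): OLD=170354115/1048576 → NEW=255, ERR=-97032765/1048576
(2,0): OLD=5048379/32768 → NEW=255, ERR=-3307461/32768
(2,1): OLD=105604793/1048576 → NEW=0, ERR=105604793/1048576
(2,2): OLD=418633693/2097152 → NEW=255, ERR=-116140067/2097152
(2,3): OLD=3297435465/33554432 → NEW=0, ERR=3297435465/33554432
(3,0): OLD=3042400523/16777216 → NEW=255, ERR=-1235789557/16777216
(3,1): OLD=45782940629/268435456 → NEW=255, ERR=-22668100651/268435456
(3,2): OLD=710685553451/4294967296 → NEW=255, ERR=-384531107029/4294967296
(3,3): OLD=12993400915117/68719476736 → NEW=255, ERR=-4530065652563/68719476736
Output grid:
  Row 0: ....  (4 black, running=4)
  Row 1: .#.#  (2 black, running=6)
  Row 2: #.#.  (2 black, running=8)
  Row 3: ####  (0 black, running=8)

Answer: 8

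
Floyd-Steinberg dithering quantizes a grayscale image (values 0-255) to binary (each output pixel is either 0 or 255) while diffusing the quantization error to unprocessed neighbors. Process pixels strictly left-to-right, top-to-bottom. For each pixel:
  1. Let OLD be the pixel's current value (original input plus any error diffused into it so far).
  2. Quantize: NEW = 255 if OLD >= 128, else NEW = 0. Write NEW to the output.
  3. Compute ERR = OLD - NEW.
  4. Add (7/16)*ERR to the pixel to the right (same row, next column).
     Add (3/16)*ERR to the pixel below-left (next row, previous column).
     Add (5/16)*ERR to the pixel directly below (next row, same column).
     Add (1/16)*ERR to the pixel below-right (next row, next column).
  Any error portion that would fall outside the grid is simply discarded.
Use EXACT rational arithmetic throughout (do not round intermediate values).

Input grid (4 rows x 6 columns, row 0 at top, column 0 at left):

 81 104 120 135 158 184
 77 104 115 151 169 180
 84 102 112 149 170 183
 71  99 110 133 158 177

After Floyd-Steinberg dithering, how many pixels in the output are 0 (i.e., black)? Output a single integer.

Answer: 12

Derivation:
(0,0): OLD=81 → NEW=0, ERR=81
(0,1): OLD=2231/16 → NEW=255, ERR=-1849/16
(0,2): OLD=17777/256 → NEW=0, ERR=17777/256
(0,3): OLD=677399/4096 → NEW=255, ERR=-367081/4096
(0,4): OLD=7785121/65536 → NEW=0, ERR=7785121/65536
(0,5): OLD=247433831/1048576 → NEW=255, ERR=-19953049/1048576
(1,0): OLD=20645/256 → NEW=0, ERR=20645/256
(1,1): OLD=248323/2048 → NEW=0, ERR=248323/2048
(1,2): OLD=10860735/65536 → NEW=255, ERR=-5850945/65536
(1,3): OLD=28979539/262144 → NEW=0, ERR=28979539/262144
(1,4): OLD=4115754393/16777216 → NEW=255, ERR=-162435687/16777216
(1,5): OLD=47578079327/268435456 → NEW=255, ERR=-20872961953/268435456
(2,0): OLD=4323281/32768 → NEW=255, ERR=-4032559/32768
(2,1): OLD=77962891/1048576 → NEW=0, ERR=77962891/1048576
(2,2): OLD=2431608673/16777216 → NEW=255, ERR=-1846581407/16777216
(2,3): OLD=17179558297/134217728 → NEW=0, ERR=17179558297/134217728
(2,4): OLD=924719563595/4294967296 → NEW=255, ERR=-170497096885/4294967296
(2,5): OLD=9670764072381/68719476736 → NEW=255, ERR=-7852702495299/68719476736
(3,0): OLD=779861569/16777216 → NEW=0, ERR=779861569/16777216
(3,1): OLD=15333378989/134217728 → NEW=0, ERR=15333378989/134217728
(3,2): OLD=165605761431/1073741824 → NEW=255, ERR=-108198403689/1073741824
(3,3): OLD=7874648299269/68719476736 → NEW=0, ERR=7874648299269/68719476736
(3,4): OLD=100221716947429/549755813888 → NEW=255, ERR=-39966015594011/549755813888
(3,5): OLD=941214627559499/8796093022208 → NEW=0, ERR=941214627559499/8796093022208
Output grid:
  Row 0: .#.#.#  (3 black, running=3)
  Row 1: ..#.##  (3 black, running=6)
  Row 2: #.#.##  (2 black, running=8)
  Row 3: ..#.#.  (4 black, running=12)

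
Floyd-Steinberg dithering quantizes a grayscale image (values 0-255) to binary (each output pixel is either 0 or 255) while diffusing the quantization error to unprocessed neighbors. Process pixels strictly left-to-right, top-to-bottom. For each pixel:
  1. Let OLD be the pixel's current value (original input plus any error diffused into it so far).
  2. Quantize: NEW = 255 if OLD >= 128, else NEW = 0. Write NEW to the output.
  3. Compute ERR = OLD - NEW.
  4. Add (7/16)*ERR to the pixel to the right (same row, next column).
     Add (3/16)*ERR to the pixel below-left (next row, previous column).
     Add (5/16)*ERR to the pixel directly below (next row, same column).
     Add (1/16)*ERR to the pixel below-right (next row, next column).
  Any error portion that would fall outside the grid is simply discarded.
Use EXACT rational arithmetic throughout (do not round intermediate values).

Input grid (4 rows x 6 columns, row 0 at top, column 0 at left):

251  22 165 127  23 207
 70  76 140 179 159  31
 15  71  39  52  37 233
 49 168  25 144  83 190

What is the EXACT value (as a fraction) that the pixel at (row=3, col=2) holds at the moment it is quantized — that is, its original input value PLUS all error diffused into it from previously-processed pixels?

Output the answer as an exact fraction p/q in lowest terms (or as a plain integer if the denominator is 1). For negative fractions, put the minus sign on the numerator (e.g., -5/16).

(0,0): OLD=251 → NEW=255, ERR=-4
(0,1): OLD=81/4 → NEW=0, ERR=81/4
(0,2): OLD=11127/64 → NEW=255, ERR=-5193/64
(0,3): OLD=93697/1024 → NEW=0, ERR=93697/1024
(0,4): OLD=1032711/16384 → NEW=0, ERR=1032711/16384
(0,5): OLD=61492785/262144 → NEW=255, ERR=-5353935/262144
(1,0): OLD=4643/64 → NEW=0, ERR=4643/64
(1,1): OLD=50485/512 → NEW=0, ERR=50485/512
(1,2): OLD=2886937/16384 → NEW=255, ERR=-1290983/16384
(1,3): OLD=11787845/65536 → NEW=255, ERR=-4923835/65536
(1,4): OLD=619568463/4194304 → NEW=255, ERR=-449979057/4194304
(1,5): OLD=-1233419399/67108864 → NEW=0, ERR=-1233419399/67108864
(2,0): OLD=460055/8192 → NEW=0, ERR=460055/8192
(2,1): OLD=30446253/262144 → NEW=0, ERR=30446253/262144
(2,2): OLD=240185287/4194304 → NEW=0, ERR=240185287/4194304
(2,3): OLD=957450959/33554432 → NEW=0, ERR=957450959/33554432
(2,4): OLD=8392171117/1073741824 → NEW=0, ERR=8392171117/1073741824
(2,5): OLD=3847786527179/17179869184 → NEW=255, ERR=-533080114741/17179869184
(3,0): OLD=370468455/4194304 → NEW=0, ERR=370468455/4194304
(3,1): OLD=8629686299/33554432 → NEW=255, ERR=73306139/33554432
(3,2): OLD=15155900257/268435456 → NEW=0, ERR=15155900257/268435456
Target (3,2): original=25, with diffused error = 15155900257/268435456

Answer: 15155900257/268435456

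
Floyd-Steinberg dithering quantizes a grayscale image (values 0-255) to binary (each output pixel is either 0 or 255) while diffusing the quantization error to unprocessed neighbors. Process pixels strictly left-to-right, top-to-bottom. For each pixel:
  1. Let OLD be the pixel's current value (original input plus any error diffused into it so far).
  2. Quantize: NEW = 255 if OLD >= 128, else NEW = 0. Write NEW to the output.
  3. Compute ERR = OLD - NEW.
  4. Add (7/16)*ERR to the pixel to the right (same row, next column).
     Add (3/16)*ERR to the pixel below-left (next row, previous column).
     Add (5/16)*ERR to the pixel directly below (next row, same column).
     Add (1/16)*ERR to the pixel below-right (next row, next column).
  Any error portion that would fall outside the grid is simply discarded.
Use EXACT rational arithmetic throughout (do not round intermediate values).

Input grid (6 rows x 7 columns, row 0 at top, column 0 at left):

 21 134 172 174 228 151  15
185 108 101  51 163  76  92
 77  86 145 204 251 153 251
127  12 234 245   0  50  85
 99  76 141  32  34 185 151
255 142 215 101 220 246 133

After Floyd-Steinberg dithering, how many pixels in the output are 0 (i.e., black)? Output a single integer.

(0,0): OLD=21 → NEW=0, ERR=21
(0,1): OLD=2291/16 → NEW=255, ERR=-1789/16
(0,2): OLD=31509/256 → NEW=0, ERR=31509/256
(0,3): OLD=933267/4096 → NEW=255, ERR=-111213/4096
(0,4): OLD=14163717/65536 → NEW=255, ERR=-2547963/65536
(0,5): OLD=140499235/1048576 → NEW=255, ERR=-126887645/1048576
(0,6): OLD=-636555275/16777216 → NEW=0, ERR=-636555275/16777216
(1,0): OLD=43673/256 → NEW=255, ERR=-21607/256
(1,1): OLD=123951/2048 → NEW=0, ERR=123951/2048
(1,2): OLD=10083547/65536 → NEW=255, ERR=-6628133/65536
(1,3): OLD=-348545/262144 → NEW=0, ERR=-348545/262144
(1,4): OLD=2111956445/16777216 → NEW=0, ERR=2111956445/16777216
(1,5): OLD=11235916909/134217728 → NEW=0, ERR=11235916909/134217728
(1,6): OLD=234516084419/2147483648 → NEW=0, ERR=234516084419/2147483648
(2,0): OLD=2030709/32768 → NEW=0, ERR=2030709/32768
(2,1): OLD=113023831/1048576 → NEW=0, ERR=113023831/1048576
(2,2): OLD=2752892869/16777216 → NEW=255, ERR=-1525297211/16777216
(2,3): OLD=24305642717/134217728 → NEW=255, ERR=-9919877923/134217728
(2,4): OLD=293793401837/1073741824 → NEW=255, ERR=19989236717/1073741824
(2,5): OLD=7409641315279/34359738368 → NEW=255, ERR=-1352091968561/34359738368
(2,6): OLD=150161746988185/549755813888 → NEW=255, ERR=9974014446745/549755813888
(3,0): OLD=2794691365/16777216 → NEW=255, ERR=-1483498715/16777216
(3,1): OLD=-828763839/134217728 → NEW=0, ERR=-828763839/134217728
(3,2): OLD=210202677459/1073741824 → NEW=255, ERR=-63601487661/1073741824
(3,3): OLD=832352777045/4294967296 → NEW=255, ERR=-262863883435/4294967296
(3,4): OLD=-18117864251611/549755813888 → NEW=0, ERR=-18117864251611/549755813888
(3,5): OLD=122484388201791/4398046511104 → NEW=0, ERR=122484388201791/4398046511104
(3,6): OLD=7064626778407969/70368744177664 → NEW=0, ERR=7064626778407969/70368744177664
(4,0): OLD=150774641035/2147483648 → NEW=0, ERR=150774641035/2147483648
(4,1): OLD=3028964734607/34359738368 → NEW=0, ERR=3028964734607/34359738368
(4,2): OLD=82021188129473/549755813888 → NEW=255, ERR=-58166544411967/549755813888
(4,3): OLD=-190420637004389/4398046511104 → NEW=0, ERR=-190420637004389/4398046511104
(4,4): OLD=216579410456673/35184372088832 → NEW=0, ERR=216579410456673/35184372088832
(4,5): OLD=239997139279439841/1125899906842624 → NEW=255, ERR=-47107336965429279/1125899906842624
(4,6): OLD=2986948961826070647/18014398509481984 → NEW=255, ERR=-1606722658091835273/18014398509481984
(5,0): OLD=161336598028061/549755813888 → NEW=255, ERR=21148865486621/549755813888
(5,1): OLD=751751560598751/4398046511104 → NEW=255, ERR=-369750299732769/4398046511104
(5,2): OLD=5015405849303113/35184372088832 → NEW=255, ERR=-3956609033349047/35184372088832
(5,3): OLD=9235967985468877/281474976710656 → NEW=0, ERR=9235967985468877/281474976710656
(5,4): OLD=4066357787382821295/18014398509481984 → NEW=255, ERR=-527313832535084625/18014398509481984
(5,5): OLD=29367804716109732543/144115188075855872 → NEW=255, ERR=-7381568243233514817/144115188075855872
(5,6): OLD=184707497067538333265/2305843009213693952 → NEW=0, ERR=184707497067538333265/2305843009213693952
Output grid:
  Row 0: .#.###.  (3 black, running=3)
  Row 1: #.#....  (5 black, running=8)
  Row 2: ..#####  (2 black, running=10)
  Row 3: #.##...  (4 black, running=14)
  Row 4: ..#..##  (4 black, running=18)
  Row 5: ###.##.  (2 black, running=20)

Answer: 20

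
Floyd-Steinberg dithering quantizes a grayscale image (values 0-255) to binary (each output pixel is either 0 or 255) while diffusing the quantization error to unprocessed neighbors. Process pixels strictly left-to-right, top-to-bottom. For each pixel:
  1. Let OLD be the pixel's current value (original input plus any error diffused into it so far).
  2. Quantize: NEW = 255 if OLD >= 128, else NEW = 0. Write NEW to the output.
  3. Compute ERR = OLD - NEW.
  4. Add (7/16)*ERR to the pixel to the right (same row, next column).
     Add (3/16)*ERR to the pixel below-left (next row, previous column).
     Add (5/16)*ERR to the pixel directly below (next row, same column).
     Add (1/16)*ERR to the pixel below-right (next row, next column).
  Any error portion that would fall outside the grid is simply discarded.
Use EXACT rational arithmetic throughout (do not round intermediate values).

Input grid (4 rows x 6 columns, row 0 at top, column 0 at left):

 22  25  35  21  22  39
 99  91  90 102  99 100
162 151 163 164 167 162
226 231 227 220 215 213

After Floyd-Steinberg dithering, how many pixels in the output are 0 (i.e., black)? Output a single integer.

Answer: 11

Derivation:
(0,0): OLD=22 → NEW=0, ERR=22
(0,1): OLD=277/8 → NEW=0, ERR=277/8
(0,2): OLD=6419/128 → NEW=0, ERR=6419/128
(0,3): OLD=87941/2048 → NEW=0, ERR=87941/2048
(0,4): OLD=1336483/32768 → NEW=0, ERR=1336483/32768
(0,5): OLD=29802613/524288 → NEW=0, ERR=29802613/524288
(1,0): OLD=14383/128 → NEW=0, ERR=14383/128
(1,1): OLD=165641/1024 → NEW=255, ERR=-95479/1024
(1,2): OLD=2460669/32768 → NEW=0, ERR=2460669/32768
(1,3): OLD=20847513/131072 → NEW=255, ERR=-12575847/131072
(1,4): OLD=697187851/8388608 → NEW=0, ERR=697187851/8388608
(1,5): OLD=21028436445/134217728 → NEW=255, ERR=-13197084195/134217728
(2,0): OLD=2943091/16384 → NEW=255, ERR=-1234829/16384
(2,1): OLD=57667297/524288 → NEW=0, ERR=57667297/524288
(2,2): OLD=1768072291/8388608 → NEW=255, ERR=-371022749/8388608
(2,3): OLD=9055885963/67108864 → NEW=255, ERR=-8056874357/67108864
(2,4): OLD=249139636385/2147483648 → NEW=0, ERR=249139636385/2147483648
(2,5): OLD=6432968424567/34359738368 → NEW=255, ERR=-2328764859273/34359738368
(3,0): OLD=1871254659/8388608 → NEW=255, ERR=-267840381/8388608
(3,1): OLD=15998747783/67108864 → NEW=255, ERR=-1114012537/67108864
(3,2): OLD=102155593637/536870912 → NEW=255, ERR=-34746488923/536870912
(3,3): OLD=5949577939407/34359738368 → NEW=255, ERR=-2812155344433/34359738368
(3,4): OLD=53666084618543/274877906944 → NEW=255, ERR=-16427781652177/274877906944
(3,5): OLD=760528714386273/4398046511104 → NEW=255, ERR=-360973145945247/4398046511104
Output grid:
  Row 0: ......  (6 black, running=6)
  Row 1: .#.#.#  (3 black, running=9)
  Row 2: #.##.#  (2 black, running=11)
  Row 3: ######  (0 black, running=11)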